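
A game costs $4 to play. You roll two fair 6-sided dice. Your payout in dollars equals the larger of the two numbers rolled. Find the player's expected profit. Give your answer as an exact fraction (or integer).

Distribution of the larger of the two numbers rolled: 1 w.p. 1/36, 2 w.p. 1/12, 3 w.p. 5/36, 4 w.p. 7/36, 5 w.p. 1/4, 6 w.p. 11/36
E[payout] = (1/36)·1 + (1/12)·2 + (5/36)·3 + (7/36)·4 + (1/4)·5 + (11/36)·6 = 161/36
Expected profit = 161/36 − 4 = 17/36

17/36 dollars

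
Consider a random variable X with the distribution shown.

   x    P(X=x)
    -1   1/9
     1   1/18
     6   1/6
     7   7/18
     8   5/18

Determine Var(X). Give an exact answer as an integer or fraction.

E[X] = (1/9)·(-1) + (1/18)·1 + (1/6)·6 + (7/18)·7 + (5/18)·8 = 53/9
E[X²] = (1/9)·1 + (1/18)·1 + (1/6)·36 + (7/18)·49 + (5/18)·64 = 43
Var(X) = 43 − (53/9)² = 674/81

674/81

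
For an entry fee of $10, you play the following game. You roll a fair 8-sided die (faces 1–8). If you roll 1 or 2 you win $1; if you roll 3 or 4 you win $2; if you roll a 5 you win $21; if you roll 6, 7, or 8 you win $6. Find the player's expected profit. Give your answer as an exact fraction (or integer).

-35/8 dollars

E[payout] = (1/4)·1 + (1/4)·2 + (3/8)·6 + (1/8)·21 = 45/8
Expected profit = 45/8 − 10 = -35/8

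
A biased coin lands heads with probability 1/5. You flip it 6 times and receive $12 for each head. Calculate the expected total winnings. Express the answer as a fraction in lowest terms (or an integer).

E[#heads] = 6·1/5 = 6/5 (linearity over flips).
E[winnings] = 12·6/5 = 72/5.

72/5 dollars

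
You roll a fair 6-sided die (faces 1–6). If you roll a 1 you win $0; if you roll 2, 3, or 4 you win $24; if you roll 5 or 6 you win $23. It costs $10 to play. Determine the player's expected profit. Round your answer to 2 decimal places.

E[payout] = (1/6)·0 + (1/3)·23 + (1/2)·24 = 59/3
Expected profit = 59/3 − 10 = 29/3 ≈ $9.67

$9.67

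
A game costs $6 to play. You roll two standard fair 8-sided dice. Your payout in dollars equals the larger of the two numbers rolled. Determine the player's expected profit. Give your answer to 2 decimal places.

-$0.19

Distribution of the larger of the two numbers rolled: 1 w.p. 1/64, 2 w.p. 3/64, 3 w.p. 5/64, 4 w.p. 7/64, 5 w.p. 9/64, 6 w.p. 11/64, …
E[payout] = (1/64)·1 + (3/64)·2 + (5/64)·3 + (7/64)·4 + (9/64)·5 + (11/64)·6 + (13/64)·7 + (15/64)·8 = 93/16
Expected profit = 93/16 − 6 = -3/16 ≈ -$0.19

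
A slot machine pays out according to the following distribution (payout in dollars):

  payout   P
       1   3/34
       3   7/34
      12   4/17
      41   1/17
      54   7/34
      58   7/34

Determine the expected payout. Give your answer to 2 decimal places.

E[X] = (3/34)·1 + (7/34)·3 + (4/17)·12 + (1/17)·41 + (7/34)·54 + (7/34)·58
     = 29 ≈ 29.00

$29.00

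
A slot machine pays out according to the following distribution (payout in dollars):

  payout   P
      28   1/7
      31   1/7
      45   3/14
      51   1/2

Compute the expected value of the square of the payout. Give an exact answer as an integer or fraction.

E[X²] = (1/7)·784 + (1/7)·961 + (3/14)·2025 + (1/2)·2601
     = 13886/7

13886/7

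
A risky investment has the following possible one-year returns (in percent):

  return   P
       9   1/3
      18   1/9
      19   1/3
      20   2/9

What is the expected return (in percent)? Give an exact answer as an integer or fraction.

142/9

E[X] = (1/3)·9 + (1/9)·18 + (1/3)·19 + (2/9)·20
     = 142/9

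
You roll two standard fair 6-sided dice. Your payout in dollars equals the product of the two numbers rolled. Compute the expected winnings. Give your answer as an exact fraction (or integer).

Distribution of the product of the two numbers rolled: 1 w.p. 1/36, 2 w.p. 1/18, 3 w.p. 1/18, 4 w.p. 1/12, 5 w.p. 1/18, 6 w.p. 1/9, …
E[payout] = (1/36)·1 + (1/18)·2 + (1/18)·3 + (1/12)·4 + (1/18)·5 + (1/9)·6 + (1/18)·8 + (1/36)·9 + (1/18)·10 + (1/9)·12 + (1/18)·15 + (1/36)·16 + (1/18)·18 + (1/18)·20 + (1/18)·24 + (1/36)·25 + (1/18)·30 + (1/36)·36 = 49/4

49/4 dollars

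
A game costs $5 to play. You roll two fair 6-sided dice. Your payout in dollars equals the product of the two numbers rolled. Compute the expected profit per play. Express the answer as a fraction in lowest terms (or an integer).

29/4 dollars

Distribution of the product of the two numbers rolled: 1 w.p. 1/36, 2 w.p. 1/18, 3 w.p. 1/18, 4 w.p. 1/12, 5 w.p. 1/18, 6 w.p. 1/9, …
E[payout] = (1/36)·1 + (1/18)·2 + (1/18)·3 + (1/12)·4 + (1/18)·5 + (1/9)·6 + (1/18)·8 + (1/36)·9 + (1/18)·10 + (1/9)·12 + (1/18)·15 + (1/36)·16 + (1/18)·18 + (1/18)·20 + (1/18)·24 + (1/36)·25 + (1/18)·30 + (1/36)·36 = 49/4
Expected profit = 49/4 − 5 = 29/4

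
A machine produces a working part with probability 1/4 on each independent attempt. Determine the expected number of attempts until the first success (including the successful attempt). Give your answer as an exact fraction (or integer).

For a geometric distribution, E[trials] = 1/p = 1/(1/4) = 4.

4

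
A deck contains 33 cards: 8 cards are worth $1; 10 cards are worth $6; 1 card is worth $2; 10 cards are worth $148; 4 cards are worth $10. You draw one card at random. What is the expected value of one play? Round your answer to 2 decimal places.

E[payout] = (8/33)·1 + (10/33)·6 + (1/33)·2 + (10/33)·148 + (4/33)·10 = 530/11
≈ $48.18

$48.18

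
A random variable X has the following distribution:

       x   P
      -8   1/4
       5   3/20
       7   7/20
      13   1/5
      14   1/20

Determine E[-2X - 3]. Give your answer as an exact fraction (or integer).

-12

E[-2x-3] = (1/4)·13 + (3/20)·(-13) + (7/20)·(-17) + (1/5)·(-29) + (1/20)·(-31)
     = -12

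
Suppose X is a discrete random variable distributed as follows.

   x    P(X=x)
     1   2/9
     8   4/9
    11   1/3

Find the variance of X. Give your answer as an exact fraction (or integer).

E[X] = (2/9)·1 + (4/9)·8 + (1/3)·11 = 67/9
E[X²] = (2/9)·1 + (4/9)·64 + (1/3)·121 = 69
Var(X) = 69 − (67/9)² = 1100/81

1100/81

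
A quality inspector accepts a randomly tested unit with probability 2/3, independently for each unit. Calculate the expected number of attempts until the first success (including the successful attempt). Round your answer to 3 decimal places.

1.500

For a geometric distribution, E[trials] = 1/p = 1/(2/3) = 3/2.
≈ 1.500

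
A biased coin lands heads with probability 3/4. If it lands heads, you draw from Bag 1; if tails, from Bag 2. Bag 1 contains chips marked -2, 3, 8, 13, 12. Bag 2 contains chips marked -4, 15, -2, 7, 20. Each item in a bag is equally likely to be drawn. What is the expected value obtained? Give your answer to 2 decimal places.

6.90

E[X | Bag 1] = (-2 + 3 + 8 + 13 + 12)/5 = 34/5
E[X | Bag 2] = (-4 + 15 − 2 + 7 + 20)/5 = 36/5
E[X] = (3/4)·34/5 + (1/4)·36/5 = 69/10 ≈ 6.90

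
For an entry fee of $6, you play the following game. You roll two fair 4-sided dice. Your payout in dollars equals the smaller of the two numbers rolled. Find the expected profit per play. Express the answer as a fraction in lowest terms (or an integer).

-33/8 dollars

Distribution of the smaller of the two numbers rolled: 1 w.p. 7/16, 2 w.p. 5/16, 3 w.p. 3/16, 4 w.p. 1/16
E[payout] = (7/16)·1 + (5/16)·2 + (3/16)·3 + (1/16)·4 = 15/8
Expected profit = 15/8 − 6 = -33/8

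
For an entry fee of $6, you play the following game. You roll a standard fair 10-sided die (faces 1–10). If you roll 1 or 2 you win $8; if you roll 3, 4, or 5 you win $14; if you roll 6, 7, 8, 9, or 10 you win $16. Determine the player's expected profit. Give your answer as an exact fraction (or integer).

E[payout] = (1/5)·8 + (3/10)·14 + (1/2)·16 = 69/5
Expected profit = 69/5 − 6 = 39/5

39/5 dollars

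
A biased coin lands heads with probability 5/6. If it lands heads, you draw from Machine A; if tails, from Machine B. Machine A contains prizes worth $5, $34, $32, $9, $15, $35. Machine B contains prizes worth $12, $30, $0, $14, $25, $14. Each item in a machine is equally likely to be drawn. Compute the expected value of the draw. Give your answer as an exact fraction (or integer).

E[X | Machine A] = (5 + 34 + 32 + 9 + 15 + 35)/6 = 65/3
E[X | Machine B] = (12 + 30 + 0 + 14 + 25 + 14)/6 = 95/6
E[X] = (5/6)·65/3 + (1/6)·95/6 = 745/36

745/36 dollars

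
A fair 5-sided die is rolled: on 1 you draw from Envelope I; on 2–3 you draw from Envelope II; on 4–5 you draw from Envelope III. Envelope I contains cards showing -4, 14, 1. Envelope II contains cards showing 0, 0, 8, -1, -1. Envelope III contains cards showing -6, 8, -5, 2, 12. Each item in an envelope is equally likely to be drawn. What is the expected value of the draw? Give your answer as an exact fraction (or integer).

E[X | Envelope I] = (-4 + 14 + 1)/3 = 11/3
E[X | Envelope II] = (0 + 0 + 8 − 1 − 1)/5 = 6/5
E[X | Envelope III] = (-6 + 8 − 5 + 2 + 12)/5 = 11/5
E[X] = (1/5)·11/3 + (2/5)·6/5 + (2/5)·11/5 = 157/75

157/75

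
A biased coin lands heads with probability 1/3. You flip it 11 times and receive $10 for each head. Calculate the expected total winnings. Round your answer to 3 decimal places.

E[#heads] = 11·1/3 = 11/3 (linearity over flips).
E[winnings] = 10·11/3 = 110/3.
≈ 36.667

$36.667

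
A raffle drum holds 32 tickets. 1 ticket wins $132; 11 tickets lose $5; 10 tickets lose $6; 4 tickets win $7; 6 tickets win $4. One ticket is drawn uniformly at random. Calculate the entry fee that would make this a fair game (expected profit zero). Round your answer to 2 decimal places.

$2.16

E[payout] = (1/32)·132 + (11/32)·(-5) + (10/32)·(-6) + (4/32)·7 + (6/32)·4 = 69/32
Fair fee = E[payout] = 69/32 ≈ $2.16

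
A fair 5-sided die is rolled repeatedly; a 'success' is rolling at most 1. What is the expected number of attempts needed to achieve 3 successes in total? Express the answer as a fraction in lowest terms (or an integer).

15

By linearity (sum of 3 independent geometric waits), E[trials] = 3/p = 3/(1/5) = 15.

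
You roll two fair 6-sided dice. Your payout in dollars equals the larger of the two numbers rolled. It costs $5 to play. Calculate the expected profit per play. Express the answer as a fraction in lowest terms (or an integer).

Distribution of the larger of the two numbers rolled: 1 w.p. 1/36, 2 w.p. 1/12, 3 w.p. 5/36, 4 w.p. 7/36, 5 w.p. 1/4, 6 w.p. 11/36
E[payout] = (1/36)·1 + (1/12)·2 + (5/36)·3 + (7/36)·4 + (1/4)·5 + (11/36)·6 = 161/36
Expected profit = 161/36 − 5 = -19/36

-19/36 dollars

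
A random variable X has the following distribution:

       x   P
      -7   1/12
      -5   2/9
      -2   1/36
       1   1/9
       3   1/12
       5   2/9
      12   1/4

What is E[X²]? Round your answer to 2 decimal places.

E[X²] = (1/12)·49 + (2/9)·25 + (1/36)·4 + (1/9)·1 + (1/12)·9 + (2/9)·25 + (1/4)·144
     = 313/6 ≈ 52.17

52.17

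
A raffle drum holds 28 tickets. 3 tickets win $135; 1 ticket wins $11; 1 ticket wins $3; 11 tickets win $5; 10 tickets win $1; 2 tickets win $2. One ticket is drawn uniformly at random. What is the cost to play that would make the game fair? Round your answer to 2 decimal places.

$17.43

E[payout] = (3/28)·135 + (1/28)·11 + (1/28)·3 + (11/28)·5 + (10/28)·1 + (2/28)·2 = 122/7
Fair fee = E[payout] = 122/7 ≈ $17.43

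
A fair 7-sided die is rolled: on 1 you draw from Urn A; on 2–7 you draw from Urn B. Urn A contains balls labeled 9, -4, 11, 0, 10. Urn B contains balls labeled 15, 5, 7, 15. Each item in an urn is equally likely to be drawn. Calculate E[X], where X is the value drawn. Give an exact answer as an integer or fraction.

E[X | Urn A] = (9 − 4 + 11 + 0 + 10)/5 = 26/5
E[X | Urn B] = (15 + 5 + 7 + 15)/4 = 21/2
E[X] = (1/7)·26/5 + (6/7)·21/2 = 341/35

341/35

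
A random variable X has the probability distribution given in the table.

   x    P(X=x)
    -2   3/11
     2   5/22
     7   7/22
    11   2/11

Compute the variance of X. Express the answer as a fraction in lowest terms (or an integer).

E[X] = (3/11)·(-2) + (5/22)·2 + (7/22)·7 + (2/11)·11 = 91/22
E[X²] = (3/11)·4 + (5/22)·4 + (7/22)·49 + (2/11)·121 = 871/22
Var(X) = 871/22 − (91/22)² = 10881/484

10881/484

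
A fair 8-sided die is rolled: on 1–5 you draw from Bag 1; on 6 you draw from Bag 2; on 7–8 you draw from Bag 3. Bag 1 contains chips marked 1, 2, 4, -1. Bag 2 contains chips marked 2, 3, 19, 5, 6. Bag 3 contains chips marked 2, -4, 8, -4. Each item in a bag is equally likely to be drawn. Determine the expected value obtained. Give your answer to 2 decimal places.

E[X | Bag 1] = (1 + 2 + 4 − 1)/4 = 3/2
E[X | Bag 2] = (2 + 3 + 19 + 5 + 6)/5 = 7
E[X | Bag 3] = (2 − 4 + 8 − 4)/4 = 1/2
E[X] = (5/8)·3/2 + (1/8)·7 + (1/4)·1/2 = 31/16 ≈ 1.94

1.94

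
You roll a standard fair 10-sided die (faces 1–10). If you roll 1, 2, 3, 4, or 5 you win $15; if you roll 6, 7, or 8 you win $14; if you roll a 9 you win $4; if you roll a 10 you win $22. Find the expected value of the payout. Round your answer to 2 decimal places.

E[payout] = (1/10)·4 + (3/10)·14 + (1/2)·15 + (1/10)·22 = 143/10
≈ $14.30

$14.30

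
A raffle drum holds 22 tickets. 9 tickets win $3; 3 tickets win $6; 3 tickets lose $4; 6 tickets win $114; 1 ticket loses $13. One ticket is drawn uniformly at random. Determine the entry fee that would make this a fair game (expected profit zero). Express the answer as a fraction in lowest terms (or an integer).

$32

E[payout] = (9/22)·3 + (3/22)·6 + (3/22)·(-4) + (6/22)·114 + (1/22)·(-13) = 32
Fair fee = E[payout] = 32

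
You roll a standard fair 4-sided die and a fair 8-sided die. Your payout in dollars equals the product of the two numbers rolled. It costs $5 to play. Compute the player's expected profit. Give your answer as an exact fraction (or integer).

25/4 dollars

Distribution of the product of the two numbers rolled: 1 w.p. 1/32, 2 w.p. 1/16, 3 w.p. 1/16, 4 w.p. 3/32, 5 w.p. 1/32, 6 w.p. 3/32, …
E[payout] = (1/32)·1 + (1/16)·2 + (1/16)·3 + (3/32)·4 + (1/32)·5 + (3/32)·6 + (1/32)·7 + (3/32)·8 + (1/32)·9 + (1/32)·10 + (3/32)·12 + (1/32)·14 + (1/32)·15 + (1/16)·16 + (1/32)·18 + (1/32)·20 + (1/32)·21 + (1/16)·24 + (1/32)·28 + (1/32)·32 = 45/4
Expected profit = 45/4 − 5 = 25/4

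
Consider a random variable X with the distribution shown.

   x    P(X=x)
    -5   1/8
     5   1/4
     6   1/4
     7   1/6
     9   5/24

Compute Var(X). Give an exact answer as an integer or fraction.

E[X] = (1/8)·(-5) + (1/4)·5 + (1/4)·6 + (1/6)·7 + (5/24)·9 = 31/6
E[X²] = (1/8)·25 + (1/4)·25 + (1/4)·36 + (1/6)·49 + (5/24)·81 = 521/12
Var(X) = 521/12 − (31/6)² = 301/18

301/18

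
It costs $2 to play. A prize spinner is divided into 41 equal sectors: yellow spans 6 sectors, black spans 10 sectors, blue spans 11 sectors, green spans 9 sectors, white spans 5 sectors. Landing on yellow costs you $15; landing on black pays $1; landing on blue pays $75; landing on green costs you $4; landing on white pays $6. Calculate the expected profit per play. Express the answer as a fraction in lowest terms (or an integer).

E[payout] = (6/41)·(-15) + (10/41)·1 + (11/41)·75 + (9/41)·(-4) + (5/41)·6 = 739/41
Expected profit = 739/41 − 2 = 657/41

657/41 dollars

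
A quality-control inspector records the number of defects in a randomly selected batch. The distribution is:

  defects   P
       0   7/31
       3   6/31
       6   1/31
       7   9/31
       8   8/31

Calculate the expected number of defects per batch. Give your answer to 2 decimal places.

E[X] = (7/31)·0 + (6/31)·3 + (1/31)·6 + (9/31)·7 + (8/31)·8
     = 151/31 ≈ 4.87

4.87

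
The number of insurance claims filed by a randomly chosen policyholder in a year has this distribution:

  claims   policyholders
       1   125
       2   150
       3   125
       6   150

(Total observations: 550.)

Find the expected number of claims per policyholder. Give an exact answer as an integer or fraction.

Total = 550, so P(claims=1) = 125/550, etc.
E[X] = (5/22)·1 + (3/11)·2 + (5/22)·3 + (3/11)·6
     = 34/11

34/11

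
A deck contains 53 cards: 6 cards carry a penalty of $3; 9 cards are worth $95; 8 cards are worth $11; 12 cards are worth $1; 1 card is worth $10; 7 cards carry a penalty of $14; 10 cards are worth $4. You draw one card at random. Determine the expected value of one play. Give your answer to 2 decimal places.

$16.77

E[payout] = (6/53)·(-3) + (9/53)·95 + (8/53)·11 + (12/53)·1 + (1/53)·10 + (7/53)·(-14) + (10/53)·4 = 889/53
≈ $16.77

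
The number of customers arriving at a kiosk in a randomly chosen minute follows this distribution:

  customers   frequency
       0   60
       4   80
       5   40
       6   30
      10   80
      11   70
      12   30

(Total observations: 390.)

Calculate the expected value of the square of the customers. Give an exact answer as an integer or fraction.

Total = 390, so P(customers=0) = 60/390, etc.
E[X²] = (2/13)·0 + (8/39)·16 + (4/39)·25 + (1/13)·36 + (8/39)·100 + (7/39)·121 + (1/13)·144
     = 805/13

805/13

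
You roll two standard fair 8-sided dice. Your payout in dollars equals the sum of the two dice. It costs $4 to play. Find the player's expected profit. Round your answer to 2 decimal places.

Distribution of the sum of the two dice: 2 w.p. 1/64, 3 w.p. 1/32, 4 w.p. 3/64, 5 w.p. 1/16, 6 w.p. 5/64, 7 w.p. 3/32, …
E[payout] = (1/64)·2 + (1/32)·3 + (3/64)·4 + (1/16)·5 + (5/64)·6 + (3/32)·7 + (7/64)·8 + (1/8)·9 + (7/64)·10 + (3/32)·11 + (5/64)·12 + (1/16)·13 + (3/64)·14 + (1/32)·15 + (1/64)·16 = 9
Expected profit = 9 − 4 = 5 ≈ $5.00

$5.00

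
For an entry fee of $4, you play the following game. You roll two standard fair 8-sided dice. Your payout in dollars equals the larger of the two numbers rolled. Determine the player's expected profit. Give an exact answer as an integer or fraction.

Distribution of the larger of the two numbers rolled: 1 w.p. 1/64, 2 w.p. 3/64, 3 w.p. 5/64, 4 w.p. 7/64, 5 w.p. 9/64, 6 w.p. 11/64, …
E[payout] = (1/64)·1 + (3/64)·2 + (5/64)·3 + (7/64)·4 + (9/64)·5 + (11/64)·6 + (13/64)·7 + (15/64)·8 = 93/16
Expected profit = 93/16 − 4 = 29/16

29/16 dollars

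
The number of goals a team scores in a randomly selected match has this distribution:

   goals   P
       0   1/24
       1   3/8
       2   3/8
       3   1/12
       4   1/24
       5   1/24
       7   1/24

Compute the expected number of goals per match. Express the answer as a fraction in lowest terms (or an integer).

E[X] = (1/24)·0 + (3/8)·1 + (3/8)·2 + (1/12)·3 + (1/24)·4 + (1/24)·5 + (1/24)·7
     = 49/24

49/24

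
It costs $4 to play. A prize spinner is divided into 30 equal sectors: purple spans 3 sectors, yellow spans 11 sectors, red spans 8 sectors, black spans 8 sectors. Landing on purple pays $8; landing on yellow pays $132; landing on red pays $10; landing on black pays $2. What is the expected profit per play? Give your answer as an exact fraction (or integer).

E[payout] = (3/30)·8 + (11/30)·132 + (8/30)·10 + (8/30)·2 = 262/5
Expected profit = 262/5 − 4 = 242/5

242/5 dollars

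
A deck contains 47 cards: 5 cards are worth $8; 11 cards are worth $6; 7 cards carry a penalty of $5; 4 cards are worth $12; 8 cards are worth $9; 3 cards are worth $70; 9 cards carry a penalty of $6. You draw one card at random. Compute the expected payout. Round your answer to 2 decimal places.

$7.38

E[payout] = (5/47)·8 + (11/47)·6 + (7/47)·(-5) + (4/47)·12 + (8/47)·9 + (3/47)·70 + (9/47)·(-6) = 347/47
≈ $7.38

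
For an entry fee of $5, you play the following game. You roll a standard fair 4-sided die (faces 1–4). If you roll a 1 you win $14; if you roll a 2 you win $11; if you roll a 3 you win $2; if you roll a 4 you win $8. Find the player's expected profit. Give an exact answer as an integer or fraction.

15/4 dollars

E[payout] = (1/4)·2 + (1/4)·8 + (1/4)·11 + (1/4)·14 = 35/4
Expected profit = 35/4 − 5 = 15/4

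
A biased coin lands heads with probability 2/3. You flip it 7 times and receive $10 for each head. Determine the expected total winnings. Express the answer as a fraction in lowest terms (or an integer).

E[#heads] = 7·2/3 = 14/3 (linearity over flips).
E[winnings] = 10·14/3 = 140/3.

140/3 dollars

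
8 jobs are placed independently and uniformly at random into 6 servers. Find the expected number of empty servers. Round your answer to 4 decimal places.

1.3954

Let Xⱼ=1 if server j is empty. P(Xⱼ=1) = ((6-1)/6)^8 = 390625/1679616.
By linearity, E[#empty] = 6·390625/1679616 = 390625/279936.
≈ 1.3954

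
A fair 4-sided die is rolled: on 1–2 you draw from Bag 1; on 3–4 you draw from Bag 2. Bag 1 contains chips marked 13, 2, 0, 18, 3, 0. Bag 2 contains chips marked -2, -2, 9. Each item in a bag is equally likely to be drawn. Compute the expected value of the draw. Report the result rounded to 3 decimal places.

E[X | Bag 1] = (13 + 2 + 0 + 18 + 3 + 0)/6 = 6
E[X | Bag 2] = (-2 − 2 + 9)/3 = 5/3
E[X] = (1/2)·6 + (1/2)·5/3 = 23/6 ≈ 3.833

3.833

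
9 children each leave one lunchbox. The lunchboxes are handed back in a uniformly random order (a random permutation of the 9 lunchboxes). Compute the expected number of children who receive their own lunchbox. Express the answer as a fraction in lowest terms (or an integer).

Let Xᵢ = 1 if person i gets their own lunchbox. For each i, P(Xᵢ=1) = 1/9.
By linearity of expectation, E[X₁+…+X_9] = 9·(1/9) = 1.

1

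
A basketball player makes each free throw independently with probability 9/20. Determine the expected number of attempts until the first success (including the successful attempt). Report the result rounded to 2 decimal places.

2.22

For a geometric distribution, E[trials] = 1/p = 1/(9/20) = 20/9.
≈ 2.22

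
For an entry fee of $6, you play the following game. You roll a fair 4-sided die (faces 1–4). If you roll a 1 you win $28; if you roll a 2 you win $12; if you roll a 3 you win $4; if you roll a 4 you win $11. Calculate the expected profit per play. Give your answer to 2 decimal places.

$7.75

E[payout] = (1/4)·4 + (1/4)·11 + (1/4)·12 + (1/4)·28 = 55/4
Expected profit = 55/4 − 6 = 31/4 ≈ $7.75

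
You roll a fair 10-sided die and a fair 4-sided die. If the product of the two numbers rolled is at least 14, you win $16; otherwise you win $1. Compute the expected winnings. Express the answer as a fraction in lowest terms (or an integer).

59/8 dollars

E[payout] = (23/40)·1 + (17/40)·16 = 59/8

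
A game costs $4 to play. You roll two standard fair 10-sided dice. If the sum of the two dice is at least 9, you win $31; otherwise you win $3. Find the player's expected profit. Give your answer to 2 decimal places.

$19.16

E[payout] = (7/25)·3 + (18/25)·31 = 579/25
Expected profit = 579/25 − 4 = 479/25 ≈ $19.16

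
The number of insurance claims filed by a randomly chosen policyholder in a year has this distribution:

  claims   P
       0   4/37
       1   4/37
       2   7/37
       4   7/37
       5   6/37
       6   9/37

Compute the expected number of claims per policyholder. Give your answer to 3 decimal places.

E[X] = (4/37)·0 + (4/37)·1 + (7/37)·2 + (7/37)·4 + (6/37)·5 + (9/37)·6
     = 130/37 ≈ 3.514

3.514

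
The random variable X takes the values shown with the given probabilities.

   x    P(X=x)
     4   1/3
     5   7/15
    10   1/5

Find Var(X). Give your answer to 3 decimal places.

E[X] = (1/3)·4 + (7/15)·5 + (1/5)·10 = 17/3
E[X²] = (1/3)·16 + (7/15)·25 + (1/5)·100 = 37
Var(X) = 37 − (17/3)² = 44/9 ≈ 4.889

4.889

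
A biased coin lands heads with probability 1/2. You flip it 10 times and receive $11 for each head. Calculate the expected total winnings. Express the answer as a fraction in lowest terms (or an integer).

E[#heads] = 10·1/2 = 5 (linearity over flips).
E[winnings] = 11·5 = 55.

$55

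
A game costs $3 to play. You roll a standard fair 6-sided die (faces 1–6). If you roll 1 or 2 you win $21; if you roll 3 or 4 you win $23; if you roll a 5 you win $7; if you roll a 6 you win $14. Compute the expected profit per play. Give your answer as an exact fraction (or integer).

E[payout] = (1/6)·7 + (1/6)·14 + (1/3)·21 + (1/3)·23 = 109/6
Expected profit = 109/6 − 3 = 91/6

91/6 dollars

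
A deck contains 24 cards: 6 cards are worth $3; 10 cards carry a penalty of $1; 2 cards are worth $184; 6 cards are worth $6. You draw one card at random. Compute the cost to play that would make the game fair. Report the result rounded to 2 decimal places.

$17.17

E[payout] = (6/24)·3 + (10/24)·(-1) + (2/24)·184 + (6/24)·6 = 103/6
Fair fee = E[payout] = 103/6 ≈ $17.17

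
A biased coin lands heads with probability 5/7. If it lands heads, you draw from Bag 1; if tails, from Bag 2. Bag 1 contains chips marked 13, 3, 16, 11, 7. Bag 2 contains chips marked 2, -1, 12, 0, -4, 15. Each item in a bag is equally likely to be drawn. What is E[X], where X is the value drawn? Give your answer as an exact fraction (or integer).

E[X | Bag 1] = (13 + 3 + 16 + 11 + 7)/5 = 10
E[X | Bag 2] = (2 − 1 + 12 + 0 − 4 + 15)/6 = 4
E[X] = (5/7)·10 + (2/7)·4 = 58/7

58/7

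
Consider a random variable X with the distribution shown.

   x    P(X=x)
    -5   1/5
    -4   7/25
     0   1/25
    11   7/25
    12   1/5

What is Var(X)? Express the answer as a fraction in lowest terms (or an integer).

E[X] = (1/5)·(-5) + (7/25)·(-4) + (1/25)·0 + (7/25)·11 + (1/5)·12 = 84/25
E[X²] = (1/5)·25 + (7/25)·16 + (1/25)·0 + (7/25)·121 + (1/5)·144 = 1804/25
Var(X) = 1804/25 − (84/25)² = 38044/625

38044/625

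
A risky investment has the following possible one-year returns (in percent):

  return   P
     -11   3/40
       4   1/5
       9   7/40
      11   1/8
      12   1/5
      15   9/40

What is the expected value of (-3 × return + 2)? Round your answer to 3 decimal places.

E[-3x+2] = (3/40)·35 + (1/5)·(-10) + (7/40)·(-25) + (1/8)·(-31) + (1/5)·(-34) + (9/40)·(-43)
     = -241/10 ≈ -24.100

-24.100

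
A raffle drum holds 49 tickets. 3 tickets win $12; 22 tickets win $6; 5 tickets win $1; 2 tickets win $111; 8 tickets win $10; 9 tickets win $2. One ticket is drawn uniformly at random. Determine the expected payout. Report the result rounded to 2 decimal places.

$10.06

E[payout] = (3/49)·12 + (22/49)·6 + (5/49)·1 + (2/49)·111 + (8/49)·10 + (9/49)·2 = 493/49
≈ $10.06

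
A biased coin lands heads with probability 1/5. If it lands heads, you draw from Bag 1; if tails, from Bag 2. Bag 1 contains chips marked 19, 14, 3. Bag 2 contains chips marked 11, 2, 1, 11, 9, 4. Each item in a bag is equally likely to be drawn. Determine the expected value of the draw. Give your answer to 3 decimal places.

E[X | Bag 1] = (19 + 14 + 3)/3 = 12
E[X | Bag 2] = (11 + 2 + 1 + 11 + 9 + 4)/6 = 19/3
E[X] = (1/5)·12 + (4/5)·19/3 = 112/15 ≈ 7.467

7.467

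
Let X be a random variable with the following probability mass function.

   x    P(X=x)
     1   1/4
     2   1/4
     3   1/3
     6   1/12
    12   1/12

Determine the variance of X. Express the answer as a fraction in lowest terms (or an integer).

E[X] = (1/4)·1 + (1/4)·2 + (1/3)·3 + (1/12)·6 + (1/12)·12 = 13/4
E[X²] = (1/4)·1 + (1/4)·4 + (1/3)·9 + (1/12)·36 + (1/12)·144 = 77/4
Var(X) = 77/4 − (13/4)² = 139/16

139/16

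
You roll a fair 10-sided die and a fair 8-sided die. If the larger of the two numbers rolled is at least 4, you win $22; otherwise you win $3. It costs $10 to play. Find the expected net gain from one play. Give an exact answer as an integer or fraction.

789/80 dollars

E[payout] = (9/80)·3 + (71/80)·22 = 1589/80
Expected profit = 1589/80 − 10 = 789/80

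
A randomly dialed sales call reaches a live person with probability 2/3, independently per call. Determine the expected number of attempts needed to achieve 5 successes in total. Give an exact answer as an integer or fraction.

15/2

By linearity (sum of 5 independent geometric waits), E[trials] = 5/p = 5/(2/3) = 15/2.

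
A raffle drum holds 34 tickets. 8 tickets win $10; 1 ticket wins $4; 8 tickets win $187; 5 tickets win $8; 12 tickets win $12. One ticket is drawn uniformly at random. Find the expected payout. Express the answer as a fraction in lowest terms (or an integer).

882/17 dollars

E[payout] = (8/34)·10 + (1/34)·4 + (8/34)·187 + (5/34)·8 + (12/34)·12 = 882/17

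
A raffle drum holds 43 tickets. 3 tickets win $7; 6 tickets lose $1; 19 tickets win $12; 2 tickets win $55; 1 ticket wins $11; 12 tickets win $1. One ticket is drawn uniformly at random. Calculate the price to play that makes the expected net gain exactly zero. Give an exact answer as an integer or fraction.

E[payout] = (3/43)·7 + (6/43)·(-1) + (19/43)·12 + (2/43)·55 + (1/43)·11 + (12/43)·1 = 376/43
Fair fee = E[payout] = 376/43

376/43 dollars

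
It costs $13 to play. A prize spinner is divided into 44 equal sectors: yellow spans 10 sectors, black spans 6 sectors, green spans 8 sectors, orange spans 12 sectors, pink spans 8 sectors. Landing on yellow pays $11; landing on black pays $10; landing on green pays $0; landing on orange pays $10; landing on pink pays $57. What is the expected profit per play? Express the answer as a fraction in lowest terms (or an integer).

87/22 dollars

E[payout] = (10/44)·11 + (6/44)·10 + (8/44)·0 + (12/44)·10 + (8/44)·57 = 373/22
Expected profit = 373/22 − 13 = 87/22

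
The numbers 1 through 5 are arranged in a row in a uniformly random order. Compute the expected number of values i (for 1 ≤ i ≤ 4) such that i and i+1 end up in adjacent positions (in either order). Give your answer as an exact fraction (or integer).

For each i ∈ {1,…,4}, let Xᵢ = 1 if i and i+1 are adjacent. P(Xᵢ=1) = 2·(5−1)!/5! = 2/5.
By linearity, E[ΣXᵢ] = (4)·(2/5) = 8/5.

8/5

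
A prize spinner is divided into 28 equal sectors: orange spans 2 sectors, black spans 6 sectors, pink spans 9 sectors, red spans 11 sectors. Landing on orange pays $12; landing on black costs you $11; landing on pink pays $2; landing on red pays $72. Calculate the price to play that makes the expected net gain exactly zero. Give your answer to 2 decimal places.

E[payout] = (2/28)·12 + (6/28)·(-11) + (9/28)·2 + (11/28)·72 = 192/7
Fair fee = E[payout] = 192/7 ≈ $27.43

$27.43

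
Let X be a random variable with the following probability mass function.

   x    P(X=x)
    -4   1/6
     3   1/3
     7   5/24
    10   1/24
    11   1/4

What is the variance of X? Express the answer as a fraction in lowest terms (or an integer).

E[X] = (1/6)·(-4) + (1/3)·3 + (5/24)·7 + (1/24)·10 + (1/4)·11 = 119/24
E[X²] = (1/6)·16 + (1/3)·9 + (5/24)·49 + (1/24)·100 + (1/4)·121 = 1207/24
Var(X) = 1207/24 − (119/24)² = 14807/576

14807/576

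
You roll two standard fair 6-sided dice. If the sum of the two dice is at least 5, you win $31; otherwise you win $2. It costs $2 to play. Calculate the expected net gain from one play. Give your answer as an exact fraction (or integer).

E[payout] = (1/6)·2 + (5/6)·31 = 157/6
Expected profit = 157/6 − 2 = 145/6

145/6 dollars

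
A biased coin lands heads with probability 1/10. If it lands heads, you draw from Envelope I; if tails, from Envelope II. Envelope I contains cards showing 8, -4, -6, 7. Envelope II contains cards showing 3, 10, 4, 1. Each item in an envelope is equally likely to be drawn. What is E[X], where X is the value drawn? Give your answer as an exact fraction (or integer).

167/40

E[X | Envelope I] = (8 − 4 − 6 + 7)/4 = 5/4
E[X | Envelope II] = (3 + 10 + 4 + 1)/4 = 9/2
E[X] = (1/10)·5/4 + (9/10)·9/2 = 167/40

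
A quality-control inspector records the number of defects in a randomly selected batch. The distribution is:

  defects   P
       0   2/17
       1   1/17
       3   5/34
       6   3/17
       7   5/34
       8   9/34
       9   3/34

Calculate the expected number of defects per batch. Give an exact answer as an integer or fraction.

E[X] = (2/17)·0 + (1/17)·1 + (5/34)·3 + (3/17)·6 + (5/34)·7 + (9/34)·8 + (3/34)·9
     = 11/2

11/2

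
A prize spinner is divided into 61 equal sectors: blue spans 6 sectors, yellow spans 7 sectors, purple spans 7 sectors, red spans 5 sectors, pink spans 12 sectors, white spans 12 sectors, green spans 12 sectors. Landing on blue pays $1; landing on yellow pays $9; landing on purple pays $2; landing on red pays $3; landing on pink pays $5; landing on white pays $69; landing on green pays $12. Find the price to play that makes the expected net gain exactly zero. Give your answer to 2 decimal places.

$18.52

E[payout] = (6/61)·1 + (7/61)·9 + (7/61)·2 + (5/61)·3 + (12/61)·5 + (12/61)·69 + (12/61)·12 = 1130/61
Fair fee = E[payout] = 1130/61 ≈ $18.52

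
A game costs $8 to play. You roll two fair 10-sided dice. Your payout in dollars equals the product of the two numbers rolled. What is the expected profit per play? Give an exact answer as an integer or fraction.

89/4 dollars

Distribution of the product of the two numbers rolled: 1 w.p. 1/100, 2 w.p. 1/50, 3 w.p. 1/50, 4 w.p. 3/100, 5 w.p. 1/50, 6 w.p. 1/25, …
E[payout] = (1/100)·1 + (1/50)·2 + (1/50)·3 + (3/100)·4 + (1/50)·5 + (1/25)·6 + (1/50)·7 + (1/25)·8 + (3/100)·9 + (1/25)·10 + (1/25)·12 + (1/50)·14 + (1/50)·15 + (3/100)·16 + (1/25)·18 + (1/25)·20 + (1/50)·21 + (1/25)·24 + (1/100)·25 + (1/50)·27 + (1/50)·28 + (1/25)·30 + (1/50)·32 + (1/50)·35 + (3/100)·36 + (1/25)·40 + (1/50)·42 + (1/50)·45 + (1/50)·48 + (1/100)·49 + (1/50)·50 + (1/50)·54 + (1/50)·56 + (1/50)·60 + (1/50)·63 + (1/100)·64 + (1/50)·70 + (1/50)·72 + (1/50)·80 + (1/100)·81 + (1/50)·90 + (1/100)·100 = 121/4
Expected profit = 121/4 − 8 = 89/4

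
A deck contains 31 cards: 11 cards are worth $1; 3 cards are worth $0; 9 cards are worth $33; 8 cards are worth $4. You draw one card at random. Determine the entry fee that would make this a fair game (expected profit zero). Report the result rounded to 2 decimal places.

E[payout] = (11/31)·1 + (3/31)·0 + (9/31)·33 + (8/31)·4 = 340/31
Fair fee = E[payout] = 340/31 ≈ $10.97

$10.97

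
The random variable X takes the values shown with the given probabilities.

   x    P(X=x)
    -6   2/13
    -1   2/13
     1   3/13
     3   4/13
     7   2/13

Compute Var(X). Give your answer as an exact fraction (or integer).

2518/169

E[X] = (2/13)·(-6) + (2/13)·(-1) + (3/13)·1 + (4/13)·3 + (2/13)·7 = 15/13
E[X²] = (2/13)·36 + (2/13)·1 + (3/13)·1 + (4/13)·9 + (2/13)·49 = 211/13
Var(X) = 211/13 − (15/13)² = 2518/169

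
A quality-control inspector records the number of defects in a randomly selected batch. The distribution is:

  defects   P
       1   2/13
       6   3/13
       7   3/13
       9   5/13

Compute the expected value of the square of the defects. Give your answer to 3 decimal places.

50.923

E[X²] = (2/13)·1 + (3/13)·36 + (3/13)·49 + (5/13)·81
     = 662/13 ≈ 50.923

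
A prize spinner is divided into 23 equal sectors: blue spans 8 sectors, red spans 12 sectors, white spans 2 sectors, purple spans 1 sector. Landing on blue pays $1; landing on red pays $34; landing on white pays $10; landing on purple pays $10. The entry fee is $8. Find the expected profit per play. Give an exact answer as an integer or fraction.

E[payout] = (8/23)·1 + (12/23)·34 + (2/23)·10 + (1/23)·10 = 446/23
Expected profit = 446/23 − 8 = 262/23

262/23 dollars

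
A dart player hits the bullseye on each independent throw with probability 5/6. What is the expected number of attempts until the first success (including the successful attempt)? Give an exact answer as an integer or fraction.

6/5

For a geometric distribution, E[trials] = 1/p = 1/(5/6) = 6/5.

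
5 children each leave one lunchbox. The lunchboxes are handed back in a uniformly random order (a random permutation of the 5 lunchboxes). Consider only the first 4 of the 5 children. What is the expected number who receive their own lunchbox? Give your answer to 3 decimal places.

0.800

Let Xᵢ = 1 if person i gets their own lunchbox. For each i, P(Xᵢ=1) = 1/5.
By linearity of expectation, E[X₁+…+X_4] = 4·(1/5) = 4/5.
≈ 0.800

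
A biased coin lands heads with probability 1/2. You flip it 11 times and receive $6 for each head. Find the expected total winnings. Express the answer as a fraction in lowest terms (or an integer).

E[#heads] = 11·1/2 = 11/2 (linearity over flips).
E[winnings] = 6·11/2 = 33.

$33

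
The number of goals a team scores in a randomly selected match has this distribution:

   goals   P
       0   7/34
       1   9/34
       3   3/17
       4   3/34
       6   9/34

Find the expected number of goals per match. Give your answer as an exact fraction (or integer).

E[X] = (7/34)·0 + (9/34)·1 + (3/17)·3 + (3/34)·4 + (9/34)·6
     = 93/34

93/34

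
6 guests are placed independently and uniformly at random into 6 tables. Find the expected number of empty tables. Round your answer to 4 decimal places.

Let Xⱼ=1 if table j is empty. P(Xⱼ=1) = ((6-1)/6)^6 = 15625/46656.
By linearity, E[#empty] = 6·15625/46656 = 15625/7776.
≈ 2.0094

2.0094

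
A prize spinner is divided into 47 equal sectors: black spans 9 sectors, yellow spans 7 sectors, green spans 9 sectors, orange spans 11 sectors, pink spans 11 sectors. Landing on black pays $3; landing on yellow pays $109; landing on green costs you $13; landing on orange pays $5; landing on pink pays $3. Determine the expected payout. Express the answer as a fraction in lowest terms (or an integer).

761/47 dollars

E[payout] = (9/47)·3 + (7/47)·109 + (9/47)·(-13) + (11/47)·5 + (11/47)·3 = 761/47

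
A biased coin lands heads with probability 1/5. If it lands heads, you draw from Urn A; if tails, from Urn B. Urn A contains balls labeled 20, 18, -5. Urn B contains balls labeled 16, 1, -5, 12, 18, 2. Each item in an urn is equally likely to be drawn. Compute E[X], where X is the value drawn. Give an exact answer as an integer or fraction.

121/15

E[X | Urn A] = (20 + 18 − 5)/3 = 11
E[X | Urn B] = (16 + 1 − 5 + 12 + 18 + 2)/6 = 22/3
E[X] = (1/5)·11 + (4/5)·22/3 = 121/15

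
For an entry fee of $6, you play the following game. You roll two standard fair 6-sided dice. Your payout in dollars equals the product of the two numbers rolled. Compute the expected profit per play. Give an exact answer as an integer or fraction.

25/4 dollars

Distribution of the product of the two numbers rolled: 1 w.p. 1/36, 2 w.p. 1/18, 3 w.p. 1/18, 4 w.p. 1/12, 5 w.p. 1/18, 6 w.p. 1/9, …
E[payout] = (1/36)·1 + (1/18)·2 + (1/18)·3 + (1/12)·4 + (1/18)·5 + (1/9)·6 + (1/18)·8 + (1/36)·9 + (1/18)·10 + (1/9)·12 + (1/18)·15 + (1/36)·16 + (1/18)·18 + (1/18)·20 + (1/18)·24 + (1/36)·25 + (1/18)·30 + (1/36)·36 = 49/4
Expected profit = 49/4 − 6 = 25/4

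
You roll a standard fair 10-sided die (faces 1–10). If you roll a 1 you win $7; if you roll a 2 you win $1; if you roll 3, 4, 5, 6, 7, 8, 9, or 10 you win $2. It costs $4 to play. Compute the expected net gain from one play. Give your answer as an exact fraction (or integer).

-8/5 dollars

E[payout] = (1/10)·1 + (4/5)·2 + (1/10)·7 = 12/5
Expected profit = 12/5 − 4 = -8/5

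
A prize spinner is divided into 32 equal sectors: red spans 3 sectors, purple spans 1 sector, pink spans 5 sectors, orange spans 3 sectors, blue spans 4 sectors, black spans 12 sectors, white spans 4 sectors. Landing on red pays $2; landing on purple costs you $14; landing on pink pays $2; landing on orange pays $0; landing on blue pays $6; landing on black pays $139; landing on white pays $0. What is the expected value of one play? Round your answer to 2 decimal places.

E[payout] = (3/32)·2 + (1/32)·(-14) + (5/32)·2 + (3/32)·0 + (4/32)·6 + (12/32)·139 + (4/32)·0 = 847/16
≈ $52.94

$52.94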